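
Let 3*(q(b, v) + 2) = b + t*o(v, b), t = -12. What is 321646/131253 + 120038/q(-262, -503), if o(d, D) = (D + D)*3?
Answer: 26623685929/1220390394 ≈ 21.816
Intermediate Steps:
o(d, D) = 6*D (o(d, D) = (2*D)*3 = 6*D)
q(b, v) = -2 - 71*b/3 (q(b, v) = -2 + (b - 72*b)/3 = -2 + (-71*b)/3 = -2 - 71*b/3)
321646/131253 + 120038/q(-262, -503) = 321646/131253 + 120038/(-2 - 71/3*(-262)) = 321646*(1/131253) + 120038/(-2 + 18602/3) = 321646/131253 + 120038/(18596/3) = 321646/131253 + 120038*(3/18596) = 321646/131253 + 180057/9298 = 26623685929/1220390394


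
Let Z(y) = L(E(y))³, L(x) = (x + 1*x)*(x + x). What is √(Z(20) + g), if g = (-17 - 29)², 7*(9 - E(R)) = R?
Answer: 2*√101204045105/343 ≈ 1855.0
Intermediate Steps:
E(R) = 9 - R/7
L(x) = 4*x² (L(x) = (x + x)*(2*x) = (2*x)*(2*x) = 4*x²)
g = 2116 (g = (-46)² = 2116)
Z(y) = 64*(9 - y/7)⁶ (Z(y) = (4*(9 - y/7)²)³ = 64*(9 - y/7)⁶)
√(Z(20) + g) = √(64*(-63 + 20)⁶/117649 + 2116) = √((64/117649)*(-43)⁶ + 2116) = √((64/117649)*6321363049 + 2116) = √(404567235136/117649 + 2116) = √(404816180420/117649) = 2*√101204045105/343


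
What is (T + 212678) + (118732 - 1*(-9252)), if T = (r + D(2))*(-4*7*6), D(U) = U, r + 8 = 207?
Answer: 306894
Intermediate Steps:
r = 199 (r = -8 + 207 = 199)
T = -33768 (T = (199 + 2)*(-4*7*6) = 201*(-28*6) = 201*(-168) = -33768)
(T + 212678) + (118732 - 1*(-9252)) = (-33768 + 212678) + (118732 - 1*(-9252)) = 178910 + (118732 + 9252) = 178910 + 127984 = 306894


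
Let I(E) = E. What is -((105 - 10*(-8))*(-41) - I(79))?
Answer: 7664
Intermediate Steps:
-((105 - 10*(-8))*(-41) - I(79)) = -((105 - 10*(-8))*(-41) - 1*79) = -((105 + 80)*(-41) - 79) = -(185*(-41) - 79) = -(-7585 - 79) = -1*(-7664) = 7664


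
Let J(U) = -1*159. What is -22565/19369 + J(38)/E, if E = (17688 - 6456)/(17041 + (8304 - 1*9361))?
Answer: -114534517/503594 ≈ -227.43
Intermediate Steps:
J(U) = -159
E = 26/37 (E = 11232/(17041 + (8304 - 9361)) = 11232/(17041 - 1057) = 11232/15984 = 11232*(1/15984) = 26/37 ≈ 0.70270)
-22565/19369 + J(38)/E = -22565/19369 - 159/26/37 = -22565*1/19369 - 159*37/26 = -22565/19369 - 5883/26 = -114534517/503594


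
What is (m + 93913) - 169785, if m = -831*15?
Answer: -88337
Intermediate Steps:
m = -12465
(m + 93913) - 169785 = (-12465 + 93913) - 169785 = 81448 - 169785 = -88337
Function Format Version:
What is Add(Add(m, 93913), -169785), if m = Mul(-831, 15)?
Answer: -88337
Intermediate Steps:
m = -12465
Add(Add(m, 93913), -169785) = Add(Add(-12465, 93913), -169785) = Add(81448, -169785) = -88337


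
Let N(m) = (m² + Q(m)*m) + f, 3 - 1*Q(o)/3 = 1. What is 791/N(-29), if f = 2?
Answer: 791/669 ≈ 1.1824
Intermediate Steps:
Q(o) = 6 (Q(o) = 9 - 3*1 = 9 - 3 = 6)
N(m) = 2 + m² + 6*m (N(m) = (m² + 6*m) + 2 = 2 + m² + 6*m)
791/N(-29) = 791/(2 + (-29)² + 6*(-29)) = 791/(2 + 841 - 174) = 791/669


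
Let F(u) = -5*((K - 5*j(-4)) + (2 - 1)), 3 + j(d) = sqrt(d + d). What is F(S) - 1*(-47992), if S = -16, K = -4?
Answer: 47932 + 50*I*sqrt(2) ≈ 47932.0 + 70.711*I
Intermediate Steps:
j(d) = -3 + sqrt(2)*sqrt(d) (j(d) = -3 + sqrt(d + d) = -3 + sqrt(2*d) = -3 + sqrt(2)*sqrt(d))
F(u) = -60 + 50*I*sqrt(2) (F(u) = -5*((-4 - 5*(-3 + sqrt(2)*sqrt(-4))) + (2 - 1)) = -5*((-4 - 5*(-3 + sqrt(2)*(2*I))) + 1) = -5*((-4 - 5*(-3 + 2*I*sqrt(2))) + 1) = -5*((-4 + (15 - 10*I*sqrt(2))) + 1) = -5*((11 - 10*I*sqrt(2)) + 1) = -5*(12 - 10*I*sqrt(2)) = -60 + 50*I*sqrt(2))
F(S) - 1*(-47992) = (-60 + 50*I*sqrt(2)) - 1*(-47992) = (-60 + 50*I*sqrt(2)) + 47992 = 47932 + 50*I*sqrt(2)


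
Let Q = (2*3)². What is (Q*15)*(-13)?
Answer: -7020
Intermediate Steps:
Q = 36 (Q = 6² = 36)
(Q*15)*(-13) = (36*15)*(-13) = 540*(-13) = -7020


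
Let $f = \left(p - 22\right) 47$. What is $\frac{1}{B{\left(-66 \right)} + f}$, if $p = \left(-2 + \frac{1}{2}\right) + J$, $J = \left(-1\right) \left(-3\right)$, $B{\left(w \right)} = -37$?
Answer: $- \frac{2}{2001} \approx -0.0009995$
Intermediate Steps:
$J = 3$
$p = \frac{3}{2}$ ($p = \left(-2 + \frac{1}{2}\right) + 3 = - \frac{3}{2} + 3 = \frac{3}{2} \approx 1.5$)
$f = - \frac{1927}{2}$ ($f = \left(\frac{3}{2} - 22\right) 47 = \left(- \frac{41}{2}\right) 47 = - \frac{1927}{2} \approx -963.5$)
$\frac{1}{B{\left(-66 \right)} + f} = \frac{1}{-37 - \frac{1927}{2}} = \frac{1}{- \frac{2001}{2}} = - \frac{2}{2001}$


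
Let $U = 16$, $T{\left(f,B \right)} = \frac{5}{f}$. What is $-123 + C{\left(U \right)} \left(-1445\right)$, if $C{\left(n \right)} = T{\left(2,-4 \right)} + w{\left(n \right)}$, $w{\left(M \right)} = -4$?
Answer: $\frac{4089}{2} \approx 2044.5$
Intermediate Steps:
$C{\left(n \right)} = - \frac{3}{2}$ ($C{\left(n \right)} = \frac{5}{2} - 4 = - \frac{3}{2}$)
$-123 + C{\left(U \right)} \left(-1445\right) = -123 - - \frac{4335}{2} = -123 + \frac{4335}{2} = \frac{4089}{2}$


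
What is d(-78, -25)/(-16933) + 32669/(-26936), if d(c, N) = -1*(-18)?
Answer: -6084275/5012168 ≈ -1.2139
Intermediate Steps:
d(c, N) = 18
d(-78, -25)/(-16933) + 32669/(-26936) = 18/(-16933) + 32669/(-26936) = 18*(-1/16933) + 32669*(-1/26936) = -18/16933 - 359/296 = -6084275/5012168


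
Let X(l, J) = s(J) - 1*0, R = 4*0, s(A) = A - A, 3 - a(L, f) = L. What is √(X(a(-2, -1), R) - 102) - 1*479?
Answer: -479 + I*√102 ≈ -479.0 + 10.1*I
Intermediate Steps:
a(L, f) = 3 - L
s(A) = 0
R = 0
X(l, J) = 0 (X(l, J) = 0 - 1*0 = 0 + 0 = 0)
√(X(a(-2, -1), R) - 102) - 1*479 = √(0 - 102) - 1*479 = √(-102) - 479 = I*√102 - 479 = -479 + I*√102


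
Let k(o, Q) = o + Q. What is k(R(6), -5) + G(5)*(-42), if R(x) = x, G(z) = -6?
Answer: 253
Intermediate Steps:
k(o, Q) = Q + o
k(R(6), -5) + G(5)*(-42) = (-5 + 6) - 6*(-42) = 1 + 252 = 253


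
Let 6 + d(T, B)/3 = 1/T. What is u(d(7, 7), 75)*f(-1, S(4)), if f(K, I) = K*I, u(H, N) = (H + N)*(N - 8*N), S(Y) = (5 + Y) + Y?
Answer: 391950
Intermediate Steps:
d(T, B) = -18 + 3/T
S(Y) = 5 + 2*Y
u(H, N) = -7*N*(H + N) (u(H, N) = (H + N)*(-7*N) = -7*N*(H + N))
f(K, I) = I*K
u(d(7, 7), 75)*f(-1, S(4)) = (-7*75*((-18 + 3/7) + 75))*((5 + 2*4)*(-1)) = (-7*75*((-18 + 3*(⅐)) + 75))*((5 + 8)*(-1)) = (-7*75*((-18 + 3/7) + 75))*(13*(-1)) = -7*75*(-123/7 + 75)*(-13) = -7*75*402/7*(-13) = -30150*(-13) = 391950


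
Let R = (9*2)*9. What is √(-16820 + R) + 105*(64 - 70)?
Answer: -630 + I*√16658 ≈ -630.0 + 129.07*I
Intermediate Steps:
R = 162 (R = 18*9 = 162)
√(-16820 + R) + 105*(64 - 70) = √(-16820 + 162) + 105*(64 - 70) = √(-16658) + 105*(-6) = I*√16658 - 630 = -630 + I*√16658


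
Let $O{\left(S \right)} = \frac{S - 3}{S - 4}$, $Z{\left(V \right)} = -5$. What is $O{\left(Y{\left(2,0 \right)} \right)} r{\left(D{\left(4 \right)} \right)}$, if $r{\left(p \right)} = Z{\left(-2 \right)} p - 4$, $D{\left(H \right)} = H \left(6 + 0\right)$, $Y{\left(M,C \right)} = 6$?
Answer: $-186$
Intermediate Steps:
$D{\left(H \right)} = 6 H$ ($D{\left(H \right)} = H 6 = 6 H$)
$O{\left(S \right)} = \frac{-3 + S}{-4 + S}$
$r{\left(p \right)} = -4 - 5 p$ ($r{\left(p \right)} = - 5 p - 4 = -4 - 5 p$)
$O{\left(Y{\left(2,0 \right)} \right)} r{\left(D{\left(4 \right)} \right)} = \frac{-3 + 6}{-4 + 6} \left(-4 - 5 \cdot 6 \cdot 4\right) = \frac{1}{2} \cdot 3 \left(-4 - 120\right) = \frac{3}{2} \left(-124\right) = -186$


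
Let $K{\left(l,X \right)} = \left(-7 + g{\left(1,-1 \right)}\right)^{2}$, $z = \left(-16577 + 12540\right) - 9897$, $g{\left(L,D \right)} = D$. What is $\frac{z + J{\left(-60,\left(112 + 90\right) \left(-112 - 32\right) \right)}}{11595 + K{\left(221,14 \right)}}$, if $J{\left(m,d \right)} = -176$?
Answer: $- \frac{14110}{11659} \approx -1.2102$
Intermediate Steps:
$z = -13934$ ($z = -4037 - 9897 = -13934$)
$K{\left(l,X \right)} = 64$ ($K{\left(l,X \right)} = \left(-7 - 1\right)^{2} = \left(-8\right)^{2} = 64$)
$\frac{z + J{\left(-60,\left(112 + 90\right) \left(-112 - 32\right) \right)}}{11595 + K{\left(221,14 \right)}} = \frac{-13934 - 176}{11595 + 64} = - \frac{14110}{11659}$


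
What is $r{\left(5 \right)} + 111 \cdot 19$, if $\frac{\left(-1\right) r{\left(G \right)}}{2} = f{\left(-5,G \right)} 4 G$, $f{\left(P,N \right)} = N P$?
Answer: $3109$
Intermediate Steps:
$r{\left(G \right)} = 40 G^{2}$ ($r{\left(G \right)} = - 2 G \left(-5\right) 4 G = - 2 - 5 G 4 G = - 2 - 20 G G = - 2 \left(- 20 G^{2}\right) = 40 G^{2}$)
$r{\left(5 \right)} + 111 \cdot 19 = 40 \cdot 5^{2} + 111 \cdot 19 = 40 \cdot 25 + 2109 = 1000 + 2109 = 3109$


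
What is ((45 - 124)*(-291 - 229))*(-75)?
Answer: -3081000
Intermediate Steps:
((45 - 124)*(-291 - 229))*(-75) = -79*(-520)*(-75) = 41080*(-75) = -3081000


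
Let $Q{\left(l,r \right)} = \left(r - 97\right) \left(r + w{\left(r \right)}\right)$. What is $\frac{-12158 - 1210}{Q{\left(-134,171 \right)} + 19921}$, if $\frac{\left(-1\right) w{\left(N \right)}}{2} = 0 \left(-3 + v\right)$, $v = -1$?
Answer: $- \frac{13368}{32575} \approx -0.41038$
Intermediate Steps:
$w{\left(N \right)} = 0$ ($w{\left(N \right)} = - 2 \cdot 0 \left(-3 - 1\right) = - 2 \cdot 0 \left(-4\right) = \left(-2\right) 0 = 0$)
$Q{\left(l,r \right)} = r \left(-97 + r\right)$ ($Q{\left(l,r \right)} = \left(r - 97\right) \left(r + 0\right) = \left(-97 + r\right) r = r \left(-97 + r\right)$)
$\frac{-12158 - 1210}{Q{\left(-134,171 \right)} + 19921} = \frac{-12158 - 1210}{171 \left(-97 + 171\right) + 19921} = - \frac{13368}{171 \cdot 74 + 19921} = - \frac{13368}{12654 + 19921} = - \frac{13368}{32575}$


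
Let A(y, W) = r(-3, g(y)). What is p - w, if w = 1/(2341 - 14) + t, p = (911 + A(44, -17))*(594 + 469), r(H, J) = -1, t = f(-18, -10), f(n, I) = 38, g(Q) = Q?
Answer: 2250888483/2327 ≈ 9.6729e+5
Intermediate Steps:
t = 38
A(y, W) = -1
p = 967330 (p = (911 - 1)*(594 + 469) = 910*1063 = 967330)
w = 88427/2327 (w = 1/(2341 - 14) + 38 = 1/2327 + 38 = 88427/2327 ≈ 38.000)
p - w = 967330 - 1*88427/2327 = 967330 - 88427/2327 = 2250888483/2327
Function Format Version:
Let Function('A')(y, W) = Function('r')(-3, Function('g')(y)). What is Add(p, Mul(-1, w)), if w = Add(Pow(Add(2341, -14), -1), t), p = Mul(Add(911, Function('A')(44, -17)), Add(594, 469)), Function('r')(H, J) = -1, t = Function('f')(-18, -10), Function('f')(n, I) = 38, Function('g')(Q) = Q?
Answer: Rational(2250888483, 2327) ≈ 9.6729e+5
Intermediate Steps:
t = 38
Function('A')(y, W) = -1
p = 967330 (p = Mul(Add(911, -1), Add(594, 469)) = Mul(910, 1063) = 967330)
w = Rational(88427, 2327) (w = Add(Pow(Add(2341, -14), -1), 38) = Add(Pow(2327, -1), 38) = Add(Rational(1, 2327), 38) = Rational(88427, 2327) ≈ 38.000)
Add(p, Mul(-1, w)) = Add(967330, Mul(-1, Rational(88427, 2327))) = Add(967330, Rational(-88427, 2327)) = Rational(2250888483, 2327)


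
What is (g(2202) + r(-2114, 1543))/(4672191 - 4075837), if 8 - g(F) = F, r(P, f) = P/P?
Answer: -2193/596354 ≈ -0.0036773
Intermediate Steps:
r(P, f) = 1
g(F) = 8 - F
(g(2202) + r(-2114, 1543))/(4672191 - 4075837) = ((8 - 1*2202) + 1)/(4672191 - 4075837) = ((8 - 2202) + 1)/596354 = (-2194 + 1)*(1/596354) = -2193*1/596354 = -2193/596354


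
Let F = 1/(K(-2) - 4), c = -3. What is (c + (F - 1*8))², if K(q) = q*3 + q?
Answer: 17689/144 ≈ 122.84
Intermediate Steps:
K(q) = 4*q (K(q) = 3*q + q = 4*q)
F = -1/12 (F = 1/(4*(-2) - 4) = 1/(-8 - 4) = 1/(-12) = -1/12 ≈ -0.083333)
(c + (F - 1*8))² = (-3 + (-1/12 - 1*8))² = (-3 + (-1/12 - 8))² = (-3 - 97/12)² = (-133/12)² = 17689/144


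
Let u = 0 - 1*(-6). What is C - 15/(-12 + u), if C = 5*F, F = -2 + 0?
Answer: -15/2 ≈ -7.5000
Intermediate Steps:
F = -2
u = 6 (u = 0 + 6 = 6)
C = -10 (C = 5*(-2) = -10)
C - 15/(-12 + u) = -10 - 15/(-12 + 6) = -10 - 15/(-6) = -10 - 15*(-⅙) = -10 + 5/2 = -15/2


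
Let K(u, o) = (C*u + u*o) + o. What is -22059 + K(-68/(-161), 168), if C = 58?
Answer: -3509083/161 ≈ -21796.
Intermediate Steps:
K(u, o) = o + 58*u + o*u (K(u, o) = (58*u + u*o) + o = (58*u + o*u) + o = o + 58*u + o*u)
-22059 + K(-68/(-161), 168) = -22059 + (168 + 58*(-68/(-161)) + 168*(-68/(-161))) = -22059 + (168 + 58*(-68*(-1/161)) + 168*(-68*(-1/161))) = -22059 + (168 + 58*(68/161) + 168*(68/161)) = -22059 + (168 + 3944/161 + 1632/23) = -22059 + 42416/161 = -3509083/161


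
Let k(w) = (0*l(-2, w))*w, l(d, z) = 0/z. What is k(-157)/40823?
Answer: 0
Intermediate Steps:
l(d, z) = 0
k(w) = 0 (k(w) = (0*0)*w = 0*w = 0)
k(-157)/40823 = 0/40823 = 0*(1/40823) = 0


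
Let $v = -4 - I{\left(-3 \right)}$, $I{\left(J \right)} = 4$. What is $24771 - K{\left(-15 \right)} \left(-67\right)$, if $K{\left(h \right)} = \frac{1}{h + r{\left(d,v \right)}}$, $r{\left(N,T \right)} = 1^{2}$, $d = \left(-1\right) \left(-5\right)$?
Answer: $\frac{346727}{14} \approx 24766.0$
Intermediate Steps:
$d = 5$
$v = -8$ ($v = -4 - 4 = -8$)
$r{\left(N,T \right)} = 1$
$K{\left(h \right)} = \frac{1}{1 + h}$ ($K{\left(h \right)} = \frac{1}{h + 1} = \frac{1}{1 + h}$)
$24771 - K{\left(-15 \right)} \left(-67\right) = 24771 - \frac{1}{1 - 15} \left(-67\right) = 24771 - \frac{1}{-14} \left(-67\right) = 24771 - \left(- \frac{1}{14}\right) \left(-67\right) = 24771 - \frac{67}{14} = \frac{346727}{14}$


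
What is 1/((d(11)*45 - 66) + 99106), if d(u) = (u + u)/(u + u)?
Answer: 1/99085 ≈ 1.0092e-5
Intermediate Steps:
d(u) = 1 (d(u) = (2*u)/((2*u)) = (2*u)*(1/(2*u)) = 1)
1/((d(11)*45 - 66) + 99106) = 1/((1*45 - 66) + 99106) = 1/((45 - 66) + 99106) = 1/(-21 + 99106) = 1/99085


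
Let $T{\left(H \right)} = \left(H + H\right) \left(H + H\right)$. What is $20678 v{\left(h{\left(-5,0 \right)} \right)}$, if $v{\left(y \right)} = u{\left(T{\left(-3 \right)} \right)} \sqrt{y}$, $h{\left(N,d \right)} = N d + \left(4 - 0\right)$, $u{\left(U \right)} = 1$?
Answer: $41356$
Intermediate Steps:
$T{\left(H \right)} = 4 H^{2}$ ($T{\left(H \right)} = 2 H 2 H = 4 H^{2}$)
$h{\left(N,d \right)} = 4 + N d$ ($h{\left(N,d \right)} = N d + \left(4 + 0\right) = N d + 4 = 4 + N d$)
$v{\left(y \right)} = \sqrt{y}$ ($v{\left(y \right)} = 1 \sqrt{y} = \sqrt{y}$)
$20678 v{\left(h{\left(-5,0 \right)} \right)} = 20678 \sqrt{4 - 0} = 20678 \sqrt{4 + 0} = 20678 \sqrt{4} = 20678 \cdot 2 = 41356$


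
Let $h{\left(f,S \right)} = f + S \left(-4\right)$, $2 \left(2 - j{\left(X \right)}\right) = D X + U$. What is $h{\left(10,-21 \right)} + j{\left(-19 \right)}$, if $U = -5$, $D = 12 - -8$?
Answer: $\frac{577}{2} \approx 288.5$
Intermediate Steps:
$D = 20$ ($D = 12 + 8 = 20$)
$j{\left(X \right)} = \frac{9}{2} - 10 X$ ($j{\left(X \right)} = 2 - \frac{20 X - 5}{2} = 2 - \frac{-5 + 20 X}{2} = 2 - \left(- \frac{5}{2} + 10 X\right) = \frac{9}{2} - 10 X$)
$h{\left(f,S \right)} = f - 4 S$
$h{\left(10,-21 \right)} + j{\left(-19 \right)} = \left(10 - -84\right) + \left(\frac{9}{2} - -190\right) = \left(10 + 84\right) + \left(\frac{9}{2} + 190\right) = 94 + \frac{389}{2} = \frac{577}{2}$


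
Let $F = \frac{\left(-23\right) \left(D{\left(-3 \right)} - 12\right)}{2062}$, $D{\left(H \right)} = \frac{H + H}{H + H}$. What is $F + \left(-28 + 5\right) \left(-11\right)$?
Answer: $\frac{521939}{2062} \approx 253.12$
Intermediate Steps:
$D{\left(H \right)} = 1$ ($D{\left(H \right)} = \frac{2 H}{2 H} = 2 H \frac{1}{2 H} = 1$)
$F = \frac{253}{2062}$ ($F = \frac{\left(-23\right) \left(1 - 12\right)}{2062} = \left(-23\right) \left(-11\right) \frac{1}{2062} = 253 \cdot \frac{1}{2062} = \frac{253}{2062} \approx 0.1227$)
$F + \left(-28 + 5\right) \left(-11\right) = \frac{253}{2062} + \left(-28 + 5\right) \left(-11\right) = \frac{253}{2062} - -253 = \frac{253}{2062} + 253 = \frac{521939}{2062}$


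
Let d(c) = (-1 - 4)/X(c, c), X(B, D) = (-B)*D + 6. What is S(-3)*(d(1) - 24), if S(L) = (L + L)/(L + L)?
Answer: -25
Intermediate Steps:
X(B, D) = 6 - B*D (X(B, D) = -B*D + 6 = 6 - B*D)
S(L) = 1 (S(L) = (2*L)/((2*L)) = (2*L)*(1/(2*L)) = 1)
d(c) = -5/(6 - c²) (d(c) = (-1 - 4)/(6 - c*c) = -5/(6 - c²))
S(-3)*(d(1) - 24) = 1*(5/(-6 + 1²) - 24) = 1*(5/(-6 + 1) - 24) = 1*(5/(-5) - 24) = 1*(5*(-⅕) - 24) = 1*(-1 - 24) = 1*(-25) = -25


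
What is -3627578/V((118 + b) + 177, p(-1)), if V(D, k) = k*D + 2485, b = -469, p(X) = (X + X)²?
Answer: -3627578/1789 ≈ -2027.7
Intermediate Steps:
p(X) = 4*X² (p(X) = (2*X)² = 4*X²)
V(D, k) = 2485 + D*k (V(D, k) = D*k + 2485 = 2485 + D*k)
-3627578/V((118 + b) + 177, p(-1)) = -3627578/(2485 + ((118 - 469) + 177)*(4*(-1)²)) = -3627578/(2485 + (-351 + 177)*(4*1)) = -3627578/(2485 - 174*4) = -3627578/(2485 - 696) = -3627578/1789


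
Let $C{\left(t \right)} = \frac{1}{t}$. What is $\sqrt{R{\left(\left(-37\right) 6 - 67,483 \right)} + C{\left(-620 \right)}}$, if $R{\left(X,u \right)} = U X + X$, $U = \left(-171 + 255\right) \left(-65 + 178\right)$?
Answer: $\frac{i \sqrt{263648139855}}{310} \approx 1656.3 i$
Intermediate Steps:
$U = 9492$ ($U = 84 \cdot 113 = 9492$)
$R{\left(X,u \right)} = 9493 X$ ($R{\left(X,u \right)} = 9492 X + X = 9493 X$)
$\sqrt{R{\left(\left(-37\right) 6 - 67,483 \right)} + C{\left(-620 \right)}} = \sqrt{9493 \left(\left(-37\right) 6 - 67\right) + \frac{1}{-620}} = \sqrt{9493 \left(-222 - 67\right) - \frac{1}{620}} = \sqrt{9493 \left(-289\right) - \frac{1}{620}} = \sqrt{-2743477 - \frac{1}{620}} = \sqrt{- \frac{1700955741}{620}} = \frac{i \sqrt{263648139855}}{310}$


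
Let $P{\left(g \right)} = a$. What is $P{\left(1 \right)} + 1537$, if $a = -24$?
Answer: $1513$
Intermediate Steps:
$P{\left(g \right)} = -24$
$P{\left(1 \right)} + 1537 = -24 + 1537 = 1513$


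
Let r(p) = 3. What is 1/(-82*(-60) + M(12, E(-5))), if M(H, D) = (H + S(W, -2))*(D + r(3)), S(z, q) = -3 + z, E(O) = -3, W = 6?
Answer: 1/4920 ≈ 0.00020325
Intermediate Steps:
M(H, D) = (3 + D)*(3 + H) (M(H, D) = (H + (-3 + 6))*(D + 3) = (H + 3)*(3 + D) = (3 + H)*(3 + D) = (3 + D)*(3 + H))
1/(-82*(-60) + M(12, E(-5))) = 1/(-82*(-60) + (9 + 3*(-3) + 3*12 - 3*12)) = 1/(4920 + (9 - 9 + 36 - 36)) = 1/(4920 + 0) = 1/4920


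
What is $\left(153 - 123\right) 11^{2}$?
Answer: $3630$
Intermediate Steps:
$\left(153 - 123\right) 11^{2} = 30 \cdot 121 = 3630$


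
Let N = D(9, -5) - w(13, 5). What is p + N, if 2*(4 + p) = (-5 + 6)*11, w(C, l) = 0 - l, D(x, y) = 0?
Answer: 13/2 ≈ 6.5000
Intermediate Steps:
w(C, l) = -l
p = 3/2 (p = -4 + ((-5 + 6)*11)/2 = -4 + (1*11)/2 = -4 + (1/2)*11 = -4 + 11/2 = 3/2 ≈ 1.5000)
N = 5 (N = 0 - (-1)*5 = 0 - 1*(-5) = 0 + 5 = 5)
p + N = 3/2 + 5 = 13/2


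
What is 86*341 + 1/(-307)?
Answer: 9003081/307 ≈ 29326.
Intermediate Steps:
86*341 + 1/(-307) = 29326 - 1/307 = 9003081/307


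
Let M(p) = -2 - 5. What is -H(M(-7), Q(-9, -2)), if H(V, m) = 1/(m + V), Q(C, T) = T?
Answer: ⅑ ≈ 0.11111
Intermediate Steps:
M(p) = -7
H(V, m) = 1/(V + m)
-H(M(-7), Q(-9, -2)) = -1/(-7 - 2) = -1/(-9) = -1*(-⅑) = ⅑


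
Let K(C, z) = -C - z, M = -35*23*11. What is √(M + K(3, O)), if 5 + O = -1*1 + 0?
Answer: 2*I*√2213 ≈ 94.085*I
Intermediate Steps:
M = -8855 (M = -805*11 = -8855)
O = -6 (O = -5 + (-1*1 + 0) = -5 + (-1 + 0) = -5 - 1 = -6)
√(M + K(3, O)) = √(-8855 + (-1*3 - 1*(-6))) = √(-8855 + (-3 + 6)) = √(-8855 + 3) = √(-8852) = 2*I*√2213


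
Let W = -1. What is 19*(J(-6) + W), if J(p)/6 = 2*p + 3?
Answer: -1045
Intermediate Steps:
J(p) = 18 + 12*p (J(p) = 6*(2*p + 3) = 6*(3 + 2*p) = 18 + 12*p)
19*(J(-6) + W) = 19*((18 + 12*(-6)) - 1) = 19*((18 - 72) - 1) = 19*(-54 - 1) = 19*(-55) = -1045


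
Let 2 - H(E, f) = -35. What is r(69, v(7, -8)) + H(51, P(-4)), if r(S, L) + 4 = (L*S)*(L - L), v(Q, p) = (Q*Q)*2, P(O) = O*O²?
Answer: 33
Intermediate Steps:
P(O) = O³
v(Q, p) = 2*Q² (v(Q, p) = Q²*2 = 2*Q²)
H(E, f) = 37 (H(E, f) = 2 - 1*(-35) = 2 + 35 = 37)
r(S, L) = -4 (r(S, L) = -4 + (L*S)*(L - L) = -4 + (L*S)*0 = -4 + 0 = -4)
r(69, v(7, -8)) + H(51, P(-4)) = -4 + 37 = 33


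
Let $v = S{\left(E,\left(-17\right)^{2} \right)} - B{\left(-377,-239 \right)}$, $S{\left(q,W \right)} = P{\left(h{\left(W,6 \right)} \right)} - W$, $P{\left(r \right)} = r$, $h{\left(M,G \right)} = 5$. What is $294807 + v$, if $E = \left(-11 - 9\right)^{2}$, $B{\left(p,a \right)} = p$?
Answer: $294900$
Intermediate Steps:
$E = 400$ ($E = \left(-20\right)^{2} = 400$)
$S{\left(q,W \right)} = 5 - W$
$v = 93$ ($v = \left(5 - \left(-17\right)^{2}\right) - -377 = \left(5 - 289\right) + 377 = -284 + 377 = 93$)
$294807 + v = 294807 + 93 = 294900$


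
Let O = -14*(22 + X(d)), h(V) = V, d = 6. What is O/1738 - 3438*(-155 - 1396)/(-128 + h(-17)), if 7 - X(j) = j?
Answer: -4633825067/126005 ≈ -36775.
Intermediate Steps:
X(j) = 7 - j
O = -322 (O = -14*(22 + (7 - 1*6)) = -14*(22 + (7 - 6)) = -14*(22 + 1) = -14*23 = -322)
O/1738 - 3438*(-155 - 1396)/(-128 + h(-17)) = -322/1738 - 3438*(-155 - 1396)/(-128 - 17) = -322*1/1738 - 3438/((-145/(-1551))) = -161/869 - 3438/((-145*(-1/1551))) = -161/869 - 3438/145/1551 = -161/869 - 3438*1551/145 = -161/869 - 5332338/145 = -4633825067/126005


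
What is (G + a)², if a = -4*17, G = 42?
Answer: 676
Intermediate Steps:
a = -68
(G + a)² = (42 - 68)² = (-26)² = 676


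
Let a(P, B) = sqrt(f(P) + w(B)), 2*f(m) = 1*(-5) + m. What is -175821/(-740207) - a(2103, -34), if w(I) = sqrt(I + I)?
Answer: 175821/740207 - sqrt(1049 + 2*I*sqrt(17)) ≈ -32.151 - 0.1273*I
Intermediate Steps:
f(m) = -5/2 + m/2 (f(m) = (1*(-5) + m)/2 = (-5 + m)/2 = -5/2 + m/2)
w(I) = sqrt(2)*sqrt(I) (w(I) = sqrt(2*I) = sqrt(2)*sqrt(I))
a(P, B) = sqrt(-5/2 + P/2 + sqrt(2)*sqrt(B)) (a(P, B) = sqrt((-5/2 + P/2) + sqrt(2)*sqrt(B)) = sqrt(-5/2 + P/2 + sqrt(2)*sqrt(B)))
-175821/(-740207) - a(2103, -34) = -175821/(-740207) - sqrt(-10 + 2*2103 + 4*sqrt(2)*sqrt(-34))/2 = -175821*(-1/740207) - sqrt(-10 + 4206 + 4*sqrt(2)*(I*sqrt(34)))/2 = 175821/740207 - sqrt(-10 + 4206 + 8*I*sqrt(17))/2 = 175821/740207 - sqrt(4196 + 8*I*sqrt(17))/2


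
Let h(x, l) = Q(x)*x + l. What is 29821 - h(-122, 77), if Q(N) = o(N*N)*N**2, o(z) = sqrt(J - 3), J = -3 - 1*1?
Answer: 29744 + 1815848*I*sqrt(7) ≈ 29744.0 + 4.8043e+6*I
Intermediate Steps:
J = -4 (J = -3 - 1 = -4)
o(z) = I*sqrt(7) (o(z) = sqrt(-4 - 3) = sqrt(-7) = I*sqrt(7))
Q(N) = I*sqrt(7)*N**2 (Q(N) = (I*sqrt(7))*N**2 = I*sqrt(7)*N**2)
h(x, l) = l + I*sqrt(7)*x**3 (h(x, l) = (I*sqrt(7)*x**2)*x + l = I*sqrt(7)*x**3 + l = l + I*sqrt(7)*x**3)
29821 - h(-122, 77) = 29821 - (77 + I*sqrt(7)*(-122)**3) = 29821 - (77 + I*sqrt(7)*(-1815848)) = 29821 - (77 - 1815848*I*sqrt(7)) = 29821 + (-77 + 1815848*I*sqrt(7)) = 29744 + 1815848*I*sqrt(7)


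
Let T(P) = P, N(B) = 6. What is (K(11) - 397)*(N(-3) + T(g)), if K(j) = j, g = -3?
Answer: -1158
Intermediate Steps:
(K(11) - 397)*(N(-3) + T(g)) = (11 - 397)*(6 - 3) = -386*3 = -1158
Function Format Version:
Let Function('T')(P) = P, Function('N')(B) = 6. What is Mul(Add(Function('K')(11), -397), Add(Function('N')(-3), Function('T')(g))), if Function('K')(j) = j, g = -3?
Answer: -1158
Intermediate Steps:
Mul(Add(Function('K')(11), -397), Add(Function('N')(-3), Function('T')(g))) = Mul(Add(11, -397), Add(6, -3)) = Mul(-386, 3) = -1158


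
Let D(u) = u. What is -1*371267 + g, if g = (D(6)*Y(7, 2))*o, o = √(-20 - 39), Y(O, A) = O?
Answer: -371267 + 42*I*√59 ≈ -3.7127e+5 + 322.61*I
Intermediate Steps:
o = I*√59 (o = √(-59) = I*√59 ≈ 7.6811*I)
g = 42*I*√59 (g = (6*7)*(I*√59) = 42*(I*√59) = 42*I*√59 ≈ 322.61*I)
-1*371267 + g = -1*371267 + 42*I*√59 = -371267 + 42*I*√59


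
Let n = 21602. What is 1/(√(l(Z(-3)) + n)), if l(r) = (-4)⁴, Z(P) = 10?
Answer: √21858/21858 ≈ 0.0067639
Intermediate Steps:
l(r) = 256
1/(√(l(Z(-3)) + n)) = 1/(√(256 + 21602)) = 1/(√21858) = √21858/21858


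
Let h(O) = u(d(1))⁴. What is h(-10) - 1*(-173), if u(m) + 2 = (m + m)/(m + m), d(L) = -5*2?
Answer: 174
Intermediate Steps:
d(L) = -10
u(m) = -1 (u(m) = -2 + (m + m)/(m + m) = -2 + (2*m)/((2*m)) = -2 + (2*m)*(1/(2*m)) = -2 + 1 = -1)
h(O) = 1 (h(O) = (-1)⁴ = 1)
h(-10) - 1*(-173) = 1 - 1*(-173) = 1 + 173 = 174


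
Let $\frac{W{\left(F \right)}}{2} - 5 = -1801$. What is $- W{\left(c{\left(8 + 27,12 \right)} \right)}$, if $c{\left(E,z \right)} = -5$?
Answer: $3592$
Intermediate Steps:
$W{\left(F \right)} = -3592$ ($W{\left(F \right)} = 10 + 2 \left(-1801\right) = 10 - 3602 = -3592$)
$- W{\left(c{\left(8 + 27,12 \right)} \right)} = \left(-1\right) \left(-3592\right) = 3592$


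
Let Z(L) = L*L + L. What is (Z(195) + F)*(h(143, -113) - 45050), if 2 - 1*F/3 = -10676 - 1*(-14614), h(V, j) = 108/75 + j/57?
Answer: -565190590492/475 ≈ -1.1899e+9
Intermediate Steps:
h(V, j) = 36/25 + j/57 (h(V, j) = 108*(1/75) + j*(1/57) = 36/25 + j/57)
Z(L) = L + L**2 (Z(L) = L**2 + L = L + L**2)
F = -11808 (F = 6 - 3*(-10676 - 1*(-14614)) = 6 - 3*(-10676 + 14614) = 6 - 3*3938 = 6 - 11814 = -11808)
(Z(195) + F)*(h(143, -113) - 45050) = (195*(1 + 195) - 11808)*((36/25 + (1/57)*(-113)) - 45050) = (195*196 - 11808)*((36/25 - 113/57) - 45050) = (38220 - 11808)*(-773/1425 - 45050) = 26412*(-64197023/1425) = -565190590492/475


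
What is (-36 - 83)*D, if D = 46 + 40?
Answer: -10234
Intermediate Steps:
D = 86
(-36 - 83)*D = (-36 - 83)*86 = -119*86 = -10234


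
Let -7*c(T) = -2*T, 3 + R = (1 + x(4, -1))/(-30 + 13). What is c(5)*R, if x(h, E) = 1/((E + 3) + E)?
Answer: -530/119 ≈ -4.4538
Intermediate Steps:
x(h, E) = 1/(3 + 2*E) (x(h, E) = 1/((3 + E) + E) = 1/(3 + 2*E))
R = -53/17 (R = -3 + (1 + 1/(3 + 2*(-1)))/(-30 + 13) = -3 + (1 + 1/(3 - 2))/(-17) = -3 + (1 + 1/1)*(-1/17) = -3 + (1 + 1)*(-1/17) = -3 + 2*(-1/17) = -3 - 2/17 = -53/17 ≈ -3.1176)
c(T) = 2*T/7 (c(T) = -(-2)*T/7 = 2*T/7)
c(5)*R = ((2/7)*5)*(-53/17) = (10/7)*(-53/17) = -530/119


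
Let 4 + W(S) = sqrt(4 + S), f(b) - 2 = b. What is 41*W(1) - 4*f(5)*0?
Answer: -164 + 41*sqrt(5) ≈ -72.321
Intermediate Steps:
f(b) = 2 + b
W(S) = -4 + sqrt(4 + S)
41*W(1) - 4*f(5)*0 = 41*(-4 + sqrt(4 + 1)) - 4*(2 + 5)*0 = 41*(-4 + sqrt(5)) - 4*7*0 = (-164 + 41*sqrt(5)) - 28*0 = (-164 + 41*sqrt(5)) + 0 = -164 + 41*sqrt(5)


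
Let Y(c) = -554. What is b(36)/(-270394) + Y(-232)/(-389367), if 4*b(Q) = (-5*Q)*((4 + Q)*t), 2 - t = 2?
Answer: 554/389367 ≈ 0.0014228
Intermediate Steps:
t = 0 (t = 2 - 1*2 = 2 - 2 = 0)
b(Q) = 0 (b(Q) = ((-5*Q)*((4 + Q)*0))/4 = (-5*Q*0)/4 = (¼)*0 = 0)
b(36)/(-270394) + Y(-232)/(-389367) = 0/(-270394) - 554/(-389367) = 0*(-1/270394) - 554*(-1/389367) = 0 + 554/389367 = 554/389367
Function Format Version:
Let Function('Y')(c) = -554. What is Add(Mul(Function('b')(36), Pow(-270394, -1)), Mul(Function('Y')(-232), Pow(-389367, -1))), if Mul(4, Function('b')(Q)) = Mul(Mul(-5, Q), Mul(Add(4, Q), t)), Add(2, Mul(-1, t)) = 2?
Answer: Rational(554, 389367) ≈ 0.0014228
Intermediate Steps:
t = 0 (t = Add(2, Mul(-1, 2)) = Add(2, -2) = 0)
Function('b')(Q) = 0 (Function('b')(Q) = Mul(Rational(1, 4), Mul(Mul(-5, Q), Mul(Add(4, Q), 0))) = Mul(Rational(1, 4), Mul(Mul(-5, Q), 0)) = Mul(Rational(1, 4), 0) = 0)
Add(Mul(Function('b')(36), Pow(-270394, -1)), Mul(Function('Y')(-232), Pow(-389367, -1))) = Add(Mul(0, Pow(-270394, -1)), Mul(-554, Pow(-389367, -1))) = Add(Mul(0, Rational(-1, 270394)), Mul(-554, Rational(-1, 389367))) = Add(0, Rational(554, 389367)) = Rational(554, 389367)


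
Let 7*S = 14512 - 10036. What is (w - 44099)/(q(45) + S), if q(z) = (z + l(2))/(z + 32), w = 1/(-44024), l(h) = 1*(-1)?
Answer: -1941414377/28175360 ≈ -68.905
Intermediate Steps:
l(h) = -1
w = -1/44024 ≈ -2.2715e-5
S = 4476/7 (S = (14512 - 10036)/7 = (1/7)*4476 = 4476/7 ≈ 639.43)
q(z) = (-1 + z)/(32 + z) (q(z) = (z - 1)/(z + 32) = (-1 + z)/(32 + z))
(w - 44099)/(q(45) + S) = (-1/44024 - 44099)/((-1 + 45)/(32 + 45) + 4476/7) = -1941414377/(44024*(44/77 + 4476/7)) = -1941414377/(44024*((1/77)*44 + 4476/7)) = -1941414377/(44024*(4/7 + 4476/7)) = -1941414377/44024/640 = -1941414377/44024*1/640 = -1941414377/28175360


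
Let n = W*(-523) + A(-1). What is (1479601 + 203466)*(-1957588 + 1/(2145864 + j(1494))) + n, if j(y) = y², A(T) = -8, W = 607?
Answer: -14424095130439300433/4377900 ≈ -3.2948e+12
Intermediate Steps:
n = -317469 (n = 607*(-523) - 8 = -317461 - 8 = -317469)
(1479601 + 203466)*(-1957588 + 1/(2145864 + j(1494))) + n = (1479601 + 203466)*(-1957588 + 1/(2145864 + 1494²)) - 317469 = 1683067*(-1957588 + 1/(2145864 + 2232036)) - 317469 = 1683067*(-1957588 + 1/4377900) - 317469 = 1683067*(-8570124505199/4377900) - 317469 = -14424093740591765333/4377900 - 317469 = -14424095130439300433/4377900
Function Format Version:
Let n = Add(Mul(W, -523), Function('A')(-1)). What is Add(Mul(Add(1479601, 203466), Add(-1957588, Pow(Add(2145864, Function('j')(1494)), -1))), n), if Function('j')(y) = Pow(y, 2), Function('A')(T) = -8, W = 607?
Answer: Rational(-14424095130439300433, 4377900) ≈ -3.2948e+12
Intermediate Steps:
n = -317469 (n = Add(Mul(607, -523), -8) = Add(-317461, -8) = -317469)
Add(Mul(Add(1479601, 203466), Add(-1957588, Pow(Add(2145864, Function('j')(1494)), -1))), n) = Add(Mul(Add(1479601, 203466), Add(-1957588, Pow(Add(2145864, Pow(1494, 2)), -1))), -317469) = Add(Mul(1683067, Add(-1957588, Pow(Add(2145864, 2232036), -1))), -317469) = Add(Mul(1683067, Add(-1957588, Pow(4377900, -1))), -317469) = Add(Mul(1683067, Add(-1957588, Rational(1, 4377900))), -317469) = Add(Mul(1683067, Rational(-8570124505199, 4377900)), -317469) = Add(Rational(-14424093740591765333, 4377900), -317469) = Rational(-14424095130439300433, 4377900)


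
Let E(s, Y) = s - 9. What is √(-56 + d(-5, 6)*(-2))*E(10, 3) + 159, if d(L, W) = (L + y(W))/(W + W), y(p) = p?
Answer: 159 + I*√2022/6 ≈ 159.0 + 7.4944*I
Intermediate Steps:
E(s, Y) = -9 + s
d(L, W) = (L + W)/(2*W) (d(L, W) = (L + W)/(W + W) = (L + W)/((2*W)) = (L + W)*(1/(2*W)) = (L + W)/(2*W))
√(-56 + d(-5, 6)*(-2))*E(10, 3) + 159 = √(-56 + ((½)*(-5 + 6)/6)*(-2))*(-9 + 10) + 159 = √(-56 + ((½)*(⅙)*1)*(-2))*1 + 159 = √(-56 + (1/12)*(-2))*1 + 159 = √(-56 - ⅙)*1 + 159 = √(-337/6)*1 + 159 = (I*√2022/6)*1 + 159 = I*√2022/6 + 159 = 159 + I*√2022/6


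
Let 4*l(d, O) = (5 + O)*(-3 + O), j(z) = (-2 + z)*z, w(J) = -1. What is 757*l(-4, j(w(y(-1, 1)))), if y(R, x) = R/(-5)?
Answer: 0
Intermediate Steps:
y(R, x) = -R/5 (y(R, x) = R*(-1/5) = -R/5)
j(z) = z*(-2 + z)
l(d, O) = (-3 + O)*(5 + O)/4 (l(d, O) = ((5 + O)*(-3 + O))/4 = ((-3 + O)*(5 + O))/4 = (-3 + O)*(5 + O)/4)
757*l(-4, j(w(y(-1, 1)))) = 757*(-15/4 + (-(-2 - 1))/2 + (-(-2 - 1))**2/4) = 757*(-15/4 + (-1*(-3))/2 + (-1*(-3))**2/4) = 757*(-15/4 + (1/2)*3 + (1/4)*3**2) = 757*(-15/4 + 3/2 + (1/4)*9) = 757*(-15/4 + 3/2 + 9/4) = 757*0 = 0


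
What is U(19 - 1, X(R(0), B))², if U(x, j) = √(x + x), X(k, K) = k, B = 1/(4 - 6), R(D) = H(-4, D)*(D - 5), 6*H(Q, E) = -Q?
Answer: 36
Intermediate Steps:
H(Q, E) = -Q/6 (H(Q, E) = (-Q)/6 = -Q/6)
R(D) = -10/3 + 2*D/3 (R(D) = (-⅙*(-4))*(D - 5) = 2*(-5 + D)/3 = -10/3 + 2*D/3)
B = -½ (B = 1/(-2) = -½ ≈ -0.50000)
U(x, j) = √2*√x (U(x, j) = √(2*x) = √2*√x)
U(19 - 1, X(R(0), B))² = (√2*√(19 - 1))² = (√2*√18)² = (√2*(3*√2))² = 6² = 36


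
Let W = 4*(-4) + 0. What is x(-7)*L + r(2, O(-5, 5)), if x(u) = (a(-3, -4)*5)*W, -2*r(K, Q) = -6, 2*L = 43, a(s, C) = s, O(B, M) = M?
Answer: 5163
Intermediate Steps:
W = -16 (W = -16 + 0 = -16)
L = 43/2 (L = (½)*43 = 43/2 ≈ 21.500)
r(K, Q) = 3 (r(K, Q) = -½*(-6) = 3)
x(u) = 240 (x(u) = -3*5*(-16) = -15*(-16) = 240)
x(-7)*L + r(2, O(-5, 5)) = 240*(43/2) + 3 = 5160 + 3 = 5163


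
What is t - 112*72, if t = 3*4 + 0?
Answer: -8052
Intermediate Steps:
t = 12 (t = 12 + 0 = 12)
t - 112*72 = 12 - 112*72 = 12 - 8064 = -8052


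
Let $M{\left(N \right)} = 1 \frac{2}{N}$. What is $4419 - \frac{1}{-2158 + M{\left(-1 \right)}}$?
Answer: $\frac{9545041}{2160} \approx 4419.0$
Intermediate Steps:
$M{\left(N \right)} = \frac{2}{N}$
$4419 - \frac{1}{-2158 + M{\left(-1 \right)}} = 4419 - \frac{1}{-2158 + \frac{2}{-1}} = 4419 - \frac{1}{-2158 + 2 \left(-1\right)} = 4419 - \frac{1}{-2158 - 2} = 4419 - \frac{1}{-2160} = 4419 - - \frac{1}{2160} = 4419 + \frac{1}{2160} = \frac{9545041}{2160}$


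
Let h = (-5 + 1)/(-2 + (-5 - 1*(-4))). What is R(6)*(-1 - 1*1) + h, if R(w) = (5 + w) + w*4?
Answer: -206/3 ≈ -68.667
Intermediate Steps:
h = 4/3 (h = -4/(-2 + (-5 + 4)) = -4/(-2 - 1) = -4/(-3) = -4*(-1/3) = 4/3 ≈ 1.3333)
R(w) = 5 + 5*w (R(w) = (5 + w) + 4*w = 5 + 5*w)
R(6)*(-1 - 1*1) + h = (5 + 5*6)*(-1 - 1*1) + 4/3 = (5 + 30)*(-1 - 1) + 4/3 = 35*(-2) + 4/3 = -70 + 4/3 = -206/3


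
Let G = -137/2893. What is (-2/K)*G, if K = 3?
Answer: 274/8679 ≈ 0.031570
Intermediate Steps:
G = -137/2893 (G = -137*1/2893 = -137/2893 ≈ -0.047356)
(-2/K)*G = -2/3*(-137/2893) = -2*⅓*(-137/2893) = -⅔*(-137/2893) = 274/8679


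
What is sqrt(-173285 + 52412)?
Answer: I*sqrt(120873) ≈ 347.67*I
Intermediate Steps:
sqrt(-173285 + 52412) = sqrt(-120873) = I*sqrt(120873)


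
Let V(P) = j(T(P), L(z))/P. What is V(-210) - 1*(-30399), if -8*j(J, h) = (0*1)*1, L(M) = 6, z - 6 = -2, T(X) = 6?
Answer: 30399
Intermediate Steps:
z = 4 (z = 6 - 2 = 4)
j(J, h) = 0 (j(J, h) = -0*1/8 = -0 = -⅛*0 = 0)
V(P) = 0 (V(P) = 0/P = 0)
V(-210) - 1*(-30399) = 0 - 1*(-30399) = 0 + 30399 = 30399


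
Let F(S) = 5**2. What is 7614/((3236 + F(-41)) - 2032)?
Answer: 7614/1229 ≈ 6.1953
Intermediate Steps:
F(S) = 25
7614/((3236 + F(-41)) - 2032) = 7614/((3236 + 25) - 2032) = 7614/(3261 - 2032) = 7614/1229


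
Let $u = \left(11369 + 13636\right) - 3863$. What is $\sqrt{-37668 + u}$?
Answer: $i \sqrt{16526} \approx 128.55 i$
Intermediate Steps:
$u = 21142$ ($u = 25005 - 3863 = 21142$)
$\sqrt{-37668 + u} = \sqrt{-37668 + 21142} = \sqrt{-16526} = i \sqrt{16526}$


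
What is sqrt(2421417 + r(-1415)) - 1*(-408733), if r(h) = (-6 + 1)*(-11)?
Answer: 408733 + 4*sqrt(151342) ≈ 4.1029e+5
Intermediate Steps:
r(h) = 55 (r(h) = -5*(-11) = 55)
sqrt(2421417 + r(-1415)) - 1*(-408733) = sqrt(2421417 + 55) - 1*(-408733) = sqrt(2421472) + 408733 = 4*sqrt(151342) + 408733 = 408733 + 4*sqrt(151342)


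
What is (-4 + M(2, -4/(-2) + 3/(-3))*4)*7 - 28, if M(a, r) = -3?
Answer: -140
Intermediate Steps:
(-4 + M(2, -4/(-2) + 3/(-3))*4)*7 - 28 = (-4 - 3*4)*7 - 28 = (-4 - 12)*7 - 28 = -16*7 - 28 = -112 - 28 = -140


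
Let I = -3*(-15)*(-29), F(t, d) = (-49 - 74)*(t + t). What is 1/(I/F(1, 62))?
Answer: 82/435 ≈ 0.18851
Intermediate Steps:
F(t, d) = -246*t
I = -1305 (I = 45*(-29) = -1305)
1/(I/F(1, 62)) = 1/(-1305/((-246*1))) = 1/(-1305/(-246)) = 1/(-1305*(-1/246)) = 1/(435/82) = 82/435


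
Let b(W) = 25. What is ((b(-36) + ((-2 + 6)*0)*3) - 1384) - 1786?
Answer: -3145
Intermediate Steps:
((b(-36) + ((-2 + 6)*0)*3) - 1384) - 1786 = ((25 + ((-2 + 6)*0)*3) - 1384) - 1786 = ((25 + (4*0)*3) - 1384) - 1786 = ((25 + 0*3) - 1384) - 1786 = ((25 + 0) - 1384) - 1786 = (25 - 1384) - 1786 = -1359 - 1786 = -3145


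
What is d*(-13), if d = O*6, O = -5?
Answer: 390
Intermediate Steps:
d = -30 (d = -5*6 = -30)
d*(-13) = -30*(-13) = 390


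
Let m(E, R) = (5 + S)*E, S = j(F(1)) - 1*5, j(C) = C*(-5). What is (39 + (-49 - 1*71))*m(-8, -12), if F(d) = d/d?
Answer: -3240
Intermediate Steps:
F(d) = 1
j(C) = -5*C
S = -10 (S = -5*1 - 1*5 = -5 - 5 = -10)
m(E, R) = -5*E (m(E, R) = (5 - 10)*E = -5*E)
(39 + (-49 - 1*71))*m(-8, -12) = (39 + (-49 - 1*71))*(-5*(-8)) = (39 + (-49 - 71))*40 = (39 - 120)*40 = -81*40 = -3240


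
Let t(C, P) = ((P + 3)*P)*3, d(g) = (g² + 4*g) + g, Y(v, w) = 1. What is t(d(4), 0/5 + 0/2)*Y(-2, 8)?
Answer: 0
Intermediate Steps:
d(g) = g² + 5*g
t(C, P) = 3*P*(3 + P) (t(C, P) = ((3 + P)*P)*3 = (P*(3 + P))*3 = 3*P*(3 + P))
t(d(4), 0/5 + 0/2)*Y(-2, 8) = (3*(0/5 + 0/2)*(3 + (0/5 + 0/2)))*1 = (3*(0*(⅕) + 0*(½))*(3 + (0*(⅕) + 0*(½))))*1 = (3*(0 + 0)*(3 + (0 + 0)))*1 = (3*0*(3 + 0))*1 = (3*0*3)*1 = 0*1 = 0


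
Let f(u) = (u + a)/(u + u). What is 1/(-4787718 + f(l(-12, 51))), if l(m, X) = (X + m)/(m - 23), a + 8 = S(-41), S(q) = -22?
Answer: -26/124480305 ≈ -2.0887e-7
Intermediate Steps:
a = -30 (a = -8 - 22 = -30)
l(m, X) = (X + m)/(-23 + m)
f(u) = (-30 + u)/(2*u) (f(u) = (u - 30)/(u + u) = (-30 + u)/((2*u)) = (-30 + u)*(1/(2*u)) = (-30 + u)/(2*u))
1/(-4787718 + f(l(-12, 51))) = 1/(-4787718 + (-30 + (51 - 12)/(-23 - 12))/(2*(((51 - 12)/(-23 - 12))))) = 1/(-4787718 + (-30 + 39/(-35))/(2*((39/(-35))))) = 1/(-4787718 + (-30 - 1/35*39)/(2*((-1/35*39)))) = 1/(-4787718 + (-30 - 39/35)/(2*(-39/35))) = 1/(-4787718 + (½)*(-35/39)*(-1089/35)) = 1/(-4787718 + 363/26) = 1/(-124480305/26) = -26/124480305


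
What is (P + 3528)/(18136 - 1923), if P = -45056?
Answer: -41528/16213 ≈ -2.5614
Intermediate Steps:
(P + 3528)/(18136 - 1923) = (-45056 + 3528)/(18136 - 1923) = -41528/16213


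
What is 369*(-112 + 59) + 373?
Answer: -19184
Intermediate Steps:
369*(-112 + 59) + 373 = 369*(-53) + 373 = -19557 + 373 = -19184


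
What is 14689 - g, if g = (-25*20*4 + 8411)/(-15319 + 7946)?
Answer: 108308408/7373 ≈ 14690.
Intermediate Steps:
g = -6411/7373 (g = (-500*4 + 8411)/(-7373) = (-2000 + 8411)*(-1/7373) = 6411*(-1/7373) = -6411/7373 ≈ -0.86952)
14689 - g = 14689 - 1*(-6411/7373) = 14689 + 6411/7373 = 108308408/7373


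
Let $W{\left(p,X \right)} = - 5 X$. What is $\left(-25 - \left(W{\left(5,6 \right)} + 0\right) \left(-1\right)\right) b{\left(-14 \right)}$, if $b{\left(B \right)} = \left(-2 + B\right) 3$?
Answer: $2640$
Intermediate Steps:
$b{\left(B \right)} = -6 + 3 B$
$\left(-25 - \left(W{\left(5,6 \right)} + 0\right) \left(-1\right)\right) b{\left(-14 \right)} = \left(-25 - \left(\left(-5\right) 6 + 0\right) \left(-1\right)\right) \left(-6 + 3 \left(-14\right)\right) = \left(-25 - \left(-30 + 0\right) \left(-1\right)\right) \left(-6 - 42\right) = \left(-25 - \left(-30\right) \left(-1\right)\right) \left(-48\right) = \left(-25 - 30\right) \left(-48\right) = \left(-55\right) \left(-48\right) = 2640$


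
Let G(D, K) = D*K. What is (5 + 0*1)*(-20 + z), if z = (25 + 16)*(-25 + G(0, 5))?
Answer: -5225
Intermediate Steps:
z = -1025 (z = (25 + 16)*(-25 + 0*5) = 41*(-25 + 0) = 41*(-25) = -1025)
(5 + 0*1)*(-20 + z) = (5 + 0*1)*(-20 - 1025) = (5 + 0)*(-1045) = 5*(-1045) = -5225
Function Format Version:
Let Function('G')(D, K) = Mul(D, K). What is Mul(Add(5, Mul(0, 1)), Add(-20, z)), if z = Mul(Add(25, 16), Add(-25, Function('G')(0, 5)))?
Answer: -5225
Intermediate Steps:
z = -1025 (z = Mul(Add(25, 16), Add(-25, Mul(0, 5))) = Mul(41, Add(-25, 0)) = Mul(41, -25) = -1025)
Mul(Add(5, Mul(0, 1)), Add(-20, z)) = Mul(Add(5, Mul(0, 1)), Add(-20, -1025)) = Mul(Add(5, 0), -1045) = Mul(5, -1045) = -5225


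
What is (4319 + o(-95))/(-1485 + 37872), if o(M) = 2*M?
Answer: 4129/36387 ≈ 0.11347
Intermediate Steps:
(4319 + o(-95))/(-1485 + 37872) = (4319 + 2*(-95))/(-1485 + 37872) = (4319 - 190)/36387 = 4129*(1/36387) = 4129/36387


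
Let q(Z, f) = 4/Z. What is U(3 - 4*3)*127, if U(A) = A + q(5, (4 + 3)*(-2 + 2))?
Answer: -5207/5 ≈ -1041.4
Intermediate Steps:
U(A) = 4/5 + A (U(A) = A + 4/5 = 4/5 + A)
U(3 - 4*3)*127 = (4/5 + (3 - 4*3))*127 = (4/5 + (3 - 12))*127 = (4/5 - 9)*127 = -41/5*127 = -5207/5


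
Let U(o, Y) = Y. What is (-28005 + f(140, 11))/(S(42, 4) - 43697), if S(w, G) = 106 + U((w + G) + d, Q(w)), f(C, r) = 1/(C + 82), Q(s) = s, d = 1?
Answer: 6217109/9667878 ≈ 0.64307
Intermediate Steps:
f(C, r) = 1/(82 + C)
S(w, G) = 106 + w
(-28005 + f(140, 11))/(S(42, 4) - 43697) = (-28005 + 1/(82 + 140))/((106 + 42) - 43697) = (-28005 + 1/222)/(148 - 43697) = (-28005 + 1/222)/(-43549) = -6217109/222*(-1/43549) = 6217109/9667878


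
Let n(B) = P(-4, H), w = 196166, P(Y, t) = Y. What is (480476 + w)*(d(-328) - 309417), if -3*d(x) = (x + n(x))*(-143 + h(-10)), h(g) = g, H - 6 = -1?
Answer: -220821440058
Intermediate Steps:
H = 5 (H = 6 - 1 = 5)
n(B) = -4
d(x) = -204 + 51*x (d(x) = -(x - 4)*(-143 - 10)/3 = -(-4 + x)*(-153)/3 = -(612 - 153*x)/3 = -204 + 51*x)
(480476 + w)*(d(-328) - 309417) = (480476 + 196166)*((-204 + 51*(-328)) - 309417) = 676642*((-204 - 16728) - 309417) = 676642*(-16932 - 309417) = 676642*(-326349) = -220821440058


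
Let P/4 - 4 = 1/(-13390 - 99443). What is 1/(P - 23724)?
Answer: -112833/2675044768 ≈ -4.2180e-5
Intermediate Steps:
P = 1805324/112833 (P = 16 + 4/(-13390 - 99443) = 16 + 4/(-112833) = 16 + 4*(-1/112833) = 16 - 4/112833 = 1805324/112833 ≈ 16.000)
1/(P - 23724) = 1/(1805324/112833 - 23724) = 1/(-2675044768/112833) = -112833/2675044768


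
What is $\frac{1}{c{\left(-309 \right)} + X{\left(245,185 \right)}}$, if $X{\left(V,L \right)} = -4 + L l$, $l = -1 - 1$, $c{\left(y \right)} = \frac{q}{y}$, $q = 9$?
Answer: $- \frac{103}{38525} \approx -0.0026736$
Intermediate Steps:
$c{\left(y \right)} = \frac{9}{y}$
$l = -2$
$X{\left(V,L \right)} = -4 - 2 L$ ($X{\left(V,L \right)} = -4 + L \left(-2\right) = -4 - 2 L$)
$\frac{1}{c{\left(-309 \right)} + X{\left(245,185 \right)}} = \frac{1}{\frac{9}{-309} - 374} = \frac{1}{9 \left(- \frac{1}{309}\right) - 374} = \frac{1}{- \frac{3}{103} - 374} = \frac{1}{- \frac{38525}{103}} = - \frac{103}{38525}$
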